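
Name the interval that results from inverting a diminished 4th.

The rule of nine gives the new number: 9 − 4 = 5, so a fourth becomes a fifth.
The quality also flips — diminished becomes augmented — giving an augmented fifth.

augmented fifth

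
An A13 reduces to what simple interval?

Each octave removed subtracts seven from the number: 13 − 7 = 6.
So an augmented thirteenth is an octave plus an augmented sixth. The quality is unchanged.

augmented 6th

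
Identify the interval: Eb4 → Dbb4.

Descending from Eb4 to Dbb4 is the same interval as ascending Dbb4 to Eb4.
D to E spans two letter names (D-E) — that makes it a second of some quality.
The major second is 2 semitones; here we have 3, one semitone wider: augmented.

augmented second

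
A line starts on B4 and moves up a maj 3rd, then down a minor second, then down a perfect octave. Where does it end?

C##4

A major third up from B4 is D#5.
A minor second down from D#5 is C##5.
Down a perfect octave from C##5: C##4 (12 semitones down).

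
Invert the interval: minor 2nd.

The rule of nine gives the new number: 9 − 2 = 7, so a second becomes a seventh.
The quality also flips — minor becomes major — giving a major seventh.

major 7th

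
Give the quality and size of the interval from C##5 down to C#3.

Descending from C##5 to C#3 is the same interval as ascending C#3 to C##5.
C to C is the same letter name, plus 2 octaves: a fifteenth.
C#3 to C##5 spans 25 semitones — one semitone wider than the perfect fifteenth (24) — giving an augmented fifteenth.
(Equivalently, a compound augmented octave: an augmented octave plus an octave.)

augmented fifteenth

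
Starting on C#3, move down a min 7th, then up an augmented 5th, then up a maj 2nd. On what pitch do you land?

B##2

A minor seventh down from C#3 is D#2.
An augmented fifth up from D#2 is A##2.
A##2 up a major second → B##2 (2 semitones).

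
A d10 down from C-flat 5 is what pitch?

Counting three letter names plus an octave down from C lands on A.
A diminished tenth is 14 semitones; 14 semitones down from Cb5 gives A3.

A 3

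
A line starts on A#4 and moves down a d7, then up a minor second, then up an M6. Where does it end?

A##4

A#4 down a diminished seventh → B##3 (9 semitones).
B##3 up a minor second → C##4 (1 semitone).
A major sixth up from C##4 is A##4.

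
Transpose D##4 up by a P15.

D##6

The letter stays D (same as the start), shifted two octaves up.
Moving 24 semitones up from D##4 (the size of a perfect fifteenth) reaches D##6.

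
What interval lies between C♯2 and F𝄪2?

augmented 4th

C to F spans four letter names (C-D-E-F): a fourth.
C#2 to F##2 spans 6 semitones — one semitone wider than the perfect fourth (5) — giving an augmented fourth.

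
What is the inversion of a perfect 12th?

P4

First reduce the compound perfect twelfth to its simple form, a perfect fifth.
The rule of nine gives the new number: 9 − 5 = 4, so a fifth becomes a fourth.
And perfect stays perfect under inversion, so we get a perfect fourth.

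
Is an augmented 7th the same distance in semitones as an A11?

No

An augmented seventh is 12 semitones but an augmented eleventh is 18 semitones — different sizes.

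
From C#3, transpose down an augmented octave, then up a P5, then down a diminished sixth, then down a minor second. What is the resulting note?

An augmented octave down from C#3 is C2.
Up a perfect fifth from C2: G2 (7 semitones up).
A diminished sixth down from G2 is B#1.
Down a minor second from B#1: A##1 (1 semitone down).

A##1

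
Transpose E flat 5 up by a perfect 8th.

E flat 6

An octave keeps the letter name E, an octave up from E.
A perfect octave spans 12 semitones, so from Eb5 the target pitch is Eb6.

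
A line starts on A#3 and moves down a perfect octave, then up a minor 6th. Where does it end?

Down a perfect octave from A#3: A#2 (12 semitones down).
Up a minor sixth from A#2: F#3 (8 semitones up).

F#3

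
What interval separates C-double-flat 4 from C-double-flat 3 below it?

Descending from Cbb4 to Cbb3 is the same interval as ascending Cbb3 to Cbb4.
C to C is the same letter name, plus an octave: an octave.
Cbb3 to Cbb4 is 12 semitones, matching the perfect octave exactly, so the quality is perfect.

perfect 8th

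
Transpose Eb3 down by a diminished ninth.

D#2

The ninth's letter: E down two letter names plus an octave → D.
A diminished ninth spans 12 semitones, so from Eb3 the target pitch is D#2.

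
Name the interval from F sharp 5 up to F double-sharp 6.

F to F is the same letter name, plus an octave: an octave.
The perfect octave is 12 semitones; here we have 13, one semitone wider: augmented.

A8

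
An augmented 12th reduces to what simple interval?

A5

Each octave removed subtracts seven from the number: 12 − 7 = 5.
Quality carries through unchanged, so the simple form is an augmented fifth.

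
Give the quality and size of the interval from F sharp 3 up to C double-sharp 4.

F to C spans five letter names (F-G-A-B-C), so the interval is some kind of fifth.
A perfect fifth would be 7 semitones; F#3 to C##4 is 8, one semitone wider, so the interval is augmented.

augmented 5th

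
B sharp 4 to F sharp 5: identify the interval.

B to F spans five letter names (B-C-D-E-F) — that makes it a fifth of some quality.
B#4 to F#5 spans 6 semitones — one semitone narrower than the perfect fifth (7) — giving a diminished fifth.

d5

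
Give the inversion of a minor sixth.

major 3rd

Inverted interval numbers add to nine, so a sixth pairs with a third (6 + 3 = 9).
And minor becomes major under inversion, so we get a major third.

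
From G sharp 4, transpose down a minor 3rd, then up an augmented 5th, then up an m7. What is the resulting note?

A minor third down from G#4 is E#4.
Up an augmented fifth from E#4: B##4 (8 semitones up).
A minor seventh up from B##4 is A##5.

A double-sharp 5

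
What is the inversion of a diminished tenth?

augmented sixth

First reduce the compound diminished tenth to its simple form, a diminished third.
Interval numbers invert to sum to nine: 3 + 6 = 9, so a third inverts to a sixth.
The quality also flips — diminished becomes augmented — giving an augmented sixth.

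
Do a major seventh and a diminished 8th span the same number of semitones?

Yes

A major seventh = 11 semitones = a diminished octave; enharmonically equal.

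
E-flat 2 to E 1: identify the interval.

diminished 8th

Descending from Eb2 to E1 is the same interval as ascending E1 to Eb2.
E to E is the same letter name, plus an octave: an octave.
A perfect octave would be 12 semitones; E1 to Eb2 is 11, one semitone narrower, so the interval is diminished.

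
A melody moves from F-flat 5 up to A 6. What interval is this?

F to A spans three letter names (F-G-A), plus an octave: a tenth.
The major tenth is 16 semitones; here we have 17, one semitone wider: augmented.
(Equivalently, a compound augmented third: an augmented third plus an octave.)

A10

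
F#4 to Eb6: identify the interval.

d14

F to E spans seven letter names (F-G-A-B-C-D-E), plus an octave — that makes it a fourteenth of some quality.
A major fourteenth would be 23 semitones; F#4 to Eb6 is 21, two semitones narrower, so the interval is diminished.
(Equivalently, a compound diminished seventh: a diminished seventh plus an octave.)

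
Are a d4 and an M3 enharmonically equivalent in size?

Yes

A diminished fourth = 4 semitones = a major third; enharmonically equal.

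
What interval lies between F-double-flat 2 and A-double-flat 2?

F to A spans three letter names (F-G-A) — that makes it a third of some quality.
Counting semitones, Fbb2→Abb2 is 4, which is the major third.

major third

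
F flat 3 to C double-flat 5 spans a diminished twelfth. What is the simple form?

diminished 5th

Subtracting seven from the interval number removes an octave: 12 − 7 = 5.
Quality carries through unchanged, so the simple form is a diminished fifth.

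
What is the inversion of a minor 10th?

major 6th

First reduce the compound minor tenth to its simple form, a minor third.
Inverted interval numbers add to nine, so a third pairs with a sixth (3 + 6 = 9).
The quality also flips — minor becomes major — giving a major sixth.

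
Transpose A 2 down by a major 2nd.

G 2

Two letter names down from A: G.
Moving 2 semitones down from A2 (the size of a major second) reaches G2.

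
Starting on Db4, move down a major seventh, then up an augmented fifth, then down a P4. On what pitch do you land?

Down a major seventh from Db4: Ebb3 (11 semitones down).
Up an augmented fifth from Ebb3: Bb3 (8 semitones up).
Down a perfect fourth from Bb3: F3 (5 semitones down).

F3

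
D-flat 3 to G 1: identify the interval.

diminished 12th

Descending from Db3 to G1 is the same interval as ascending G1 to Db3.
G to D spans five letter names (G-A-B-C-D), plus an octave, so the interval is some kind of twelfth.
A perfect twelfth would be 19 semitones; G1 to Db3 is 18, one semitone narrower, so the interval is diminished.
(Equivalently, a compound diminished fifth: a diminished fifth plus an octave.)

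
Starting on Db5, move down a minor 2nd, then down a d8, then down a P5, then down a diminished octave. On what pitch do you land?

Down a minor second from Db5: C5 (1 semitone down).
C5 down a diminished octave → C#4 (11 semitones).
A perfect fifth down from C#4 is F#3.
Down a diminished octave from F#3: F##2 (11 semitones down).

F##2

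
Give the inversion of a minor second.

M7

The rule of nine gives the new number: 9 − 2 = 7, so a second becomes a seventh.
The quality also flips — minor becomes major — giving a major seventh.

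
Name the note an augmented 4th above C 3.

Four letter names up from C: F.
An augmented fourth is 6 semitones; 6 semitones up from C3 gives F#3.

F-sharp 3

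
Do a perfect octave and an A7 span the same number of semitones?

Yes

Both span 12 semitones: a perfect octave and an augmented seventh are the same chromatic distance.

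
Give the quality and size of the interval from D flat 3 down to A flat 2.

perfect fourth

Descending from Db3 to Ab2 is the same interval as ascending Ab2 to Db3.
A to D spans four letter names (A-B-C-D): a fourth.
Counting semitones, Ab2→Db3 is 5, which is the perfect fourth.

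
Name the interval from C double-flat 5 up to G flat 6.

C to G spans five letter names (C-D-E-F-G), plus an octave, so the interval is some kind of twelfth.
A perfect twelfth would be 19 semitones; Cbb5 to Gb6 is 20, one semitone wider, so the interval is augmented.
(Equivalently, a compound augmented fifth: an augmented fifth plus an octave.)

augmented twelfth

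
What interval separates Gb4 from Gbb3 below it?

augmented 8th

Descending from Gb4 to Gbb3 is the same interval as ascending Gbb3 to Gb4.
G to G is the same letter name, plus an octave: an octave.
The perfect octave is 12 semitones; here we have 13, one semitone wider: augmented.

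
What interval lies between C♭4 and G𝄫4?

C to G spans five letter names (C-D-E-F-G): a fifth.
Cb4 to Gbb4 spans 6 semitones — one semitone narrower than the perfect fifth (7) — giving a diminished fifth.

d5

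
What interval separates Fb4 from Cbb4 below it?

Descending from Fb4 to Cbb4 is the same interval as ascending Cbb4 to Fb4.
C to F spans four letter names (C-D-E-F), so the interval is some kind of fourth.
The perfect fourth is 5 semitones; here we have 6, one semitone wider: augmented.

A4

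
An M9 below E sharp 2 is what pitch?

The ninth's letter: E down two letter names plus an octave → D.
A major ninth is 14 semitones; 14 semitones down from E#2 gives D#1.

D sharp 1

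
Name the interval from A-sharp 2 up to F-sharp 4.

A to F spans six letter names (A-B-C-D-E-F), plus an octave — that makes it a thirteenth of some quality.
At 20 semitones, A#2→F#4 falls one short of a major thirteenth: minor.
(Equivalently, a compound minor sixth: a minor sixth plus an octave.)

minor thirteenth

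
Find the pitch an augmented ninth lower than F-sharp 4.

Counting two letter names plus an octave down from F lands on E.
An augmented ninth is 15 semitones; 15 semitones down from F#4 gives Eb3.

E-flat 3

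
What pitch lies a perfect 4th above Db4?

Counting four letter names up from D lands on G.
Moving 5 semitones up from Db4 (the size of a perfect fourth) reaches Gb4.

Gb4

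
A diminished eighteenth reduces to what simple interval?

diminished 4th

Subtracting seven from the interval number removes an octave: 18 − 14 = 4.
So a diminished eighteenth is 2 octaves plus a diminished fourth. The quality is unchanged.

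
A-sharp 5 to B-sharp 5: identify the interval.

A to B spans two letter names (A-B) — that makes it a second of some quality.
Counting semitones, A#5→B#5 is 2, which is the major second.

major second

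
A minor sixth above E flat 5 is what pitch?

Counting six letter names up from E lands on C.
A minor sixth is 8 semitones; 8 semitones up from Eb5 gives Cb6.

C flat 6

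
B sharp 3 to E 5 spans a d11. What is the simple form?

d4

Take out an octave (7 from the number): 11 − 7 = 4.
That makes a diminished eleventh a compound diminished fourth — an octave plus a diminished fourth.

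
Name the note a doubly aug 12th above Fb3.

The twelfth's letter: F up five letter names plus an octave → C.
A doubly augmented twelfth spans 21 semitones, so from Fb3 the target pitch is C#5.

C#5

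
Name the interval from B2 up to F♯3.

B to F spans five letter names (B-C-D-E-F) — that makes it a fifth of some quality.
Counting semitones, B2→F#3 is 7, which is the perfect fifth.

perfect fifth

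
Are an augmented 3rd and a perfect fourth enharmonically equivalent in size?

Yes

An augmented third = 5 semitones = a perfect fourth; enharmonically equal.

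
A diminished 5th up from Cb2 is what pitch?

The fifth takes the letter from C up to G.
A diminished fifth is 6 semitones; 6 semitones up from Cb2 gives Gbb2.

Gbb2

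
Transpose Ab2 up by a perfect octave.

Ab3

An octave keeps the letter name A, an octave up from A.
A perfect octave is 12 semitones; 12 semitones up from Ab2 gives Ab3.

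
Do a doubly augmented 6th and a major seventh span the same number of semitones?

A doubly augmented sixth spans 11 semitones, and a major seventh also spans 11 semitones — they're enharmonic.

Yes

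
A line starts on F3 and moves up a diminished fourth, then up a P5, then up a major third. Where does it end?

Ab4

A diminished fourth up from F3 is Bbb3.
Up a perfect fifth from Bbb3: Fb4 (7 semitones up).
A major third up from Fb4 is Ab4.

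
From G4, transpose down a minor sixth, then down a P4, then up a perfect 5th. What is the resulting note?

C#4

Down a minor sixth from G4: B3 (8 semitones down).
B3 down a perfect fourth → F#3 (5 semitones).
F#3 up a perfect fifth → C#4 (7 semitones).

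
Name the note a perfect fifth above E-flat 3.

B-flat 3

Five letter names up from E: B.
A perfect fifth is 7 semitones; 7 semitones up from Eb3 gives Bb3.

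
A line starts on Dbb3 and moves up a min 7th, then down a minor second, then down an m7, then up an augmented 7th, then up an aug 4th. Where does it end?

Dbb3 up a minor seventh → Cbb4 (10 semitones).
Cbb4 down a minor second → Bbb3 (1 semitone).
Bbb3 down a minor seventh → Cb3 (10 semitones).
Cb3 up an augmented seventh → B3 (12 semitones).
Up an augmented fourth from B3: E#4 (6 semitones up).

E#4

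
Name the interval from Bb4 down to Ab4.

Descending from Bb4 to Ab4 is the same interval as ascending Ab4 to Bb4.
A to B spans two letter names (A-B): a second.
Counting semitones, Ab4→Bb4 is 2, which is the major second.

M2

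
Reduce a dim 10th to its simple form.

diminished third

Each octave removed subtracts seven from the number: 10 − 7 = 3.
Quality carries through unchanged, so the simple form is a diminished third.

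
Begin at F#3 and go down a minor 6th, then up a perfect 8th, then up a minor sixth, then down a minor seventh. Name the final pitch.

F#3 down a minor sixth → A#2 (8 semitones).
Up a perfect octave from A#2: A#3 (12 semitones up).
Up a minor sixth from A#3: F#4 (8 semitones up).
A minor seventh down from F#4 is G#3.

G#3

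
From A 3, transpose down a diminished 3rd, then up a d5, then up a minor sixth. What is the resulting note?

Down a diminished third from A3: F##3 (2 semitones down).
Up a diminished fifth from F##3: C#4 (6 semitones up).
C#4 up a minor sixth → A4 (8 semitones).

A 4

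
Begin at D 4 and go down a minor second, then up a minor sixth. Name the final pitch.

A minor second down from D4 is C#4.
A minor sixth up from C#4 is A4.

A 4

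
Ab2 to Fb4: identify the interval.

m13

A to F spans six letter names (A-B-C-D-E-F), plus an octave: a thirteenth.
A major thirteenth would be 21 semitones, but Ab2 to Fb4 is 20 — one semitone narrower, making it a minor thirteenth.
(Equivalently, a compound minor sixth: a minor sixth plus an octave.)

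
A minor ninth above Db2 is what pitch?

Counting two letter names plus an octave up from D lands on E.
A minor ninth is 13 semitones; 13 semitones up from Db2 gives Ebb3.

Ebb3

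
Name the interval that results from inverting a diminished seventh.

Interval numbers invert to sum to nine: 7 + 2 = 9, so a seventh inverts to a second.
And diminished becomes augmented under inversion, so we get an augmented second.

augmented 2nd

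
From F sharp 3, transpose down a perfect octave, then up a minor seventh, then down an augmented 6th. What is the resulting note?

G flat 2

Down a perfect octave from F#3: F#2 (12 semitones down).
Up a minor seventh from F#2: E3 (10 semitones up).
E3 down an augmented sixth → Gb2 (10 semitones).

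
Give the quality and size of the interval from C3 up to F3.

perfect 4th

C to F spans four letter names (C-D-E-F): a fourth.
The perfect fourth spans 5 semitones, and C3 to F3 is exactly 5 semitones — so this is a perfect fourth.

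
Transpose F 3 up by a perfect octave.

F 4

For an octave the letter name doesn't change: still F, an octave up.
Moving 12 semitones up from F3 (the size of a perfect octave) reaches F4.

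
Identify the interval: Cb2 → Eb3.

major tenth

C to E spans three letter names (C-D-E), plus an octave, so the interval is some kind of tenth.
Counting semitones, Cb2→Eb3 is 16, which is the major tenth.
(Equivalently, a compound major third: a major third plus an octave.)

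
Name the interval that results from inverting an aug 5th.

d4

The rule of nine gives the new number: 9 − 5 = 4, so a fifth becomes a fourth.
The quality also flips — augmented becomes diminished — giving a diminished fourth.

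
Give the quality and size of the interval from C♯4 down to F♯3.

Descending from C#4 to F#3 is the same interval as ascending F#3 to C#4.
F to C spans five letter names (F-G-A-B-C): a fifth.
F#3 to C#4 is 7 semitones, matching the perfect fifth exactly, so the quality is perfect.

P5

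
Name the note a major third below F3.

Db3

Three letter names down from F: D.
Moving 4 semitones down from F3 (the size of a major third) reaches Db3.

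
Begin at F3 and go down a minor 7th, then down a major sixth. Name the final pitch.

Down a minor seventh from F3: G2 (10 semitones down).
Down a major sixth from G2: Bb1 (9 semitones down).

Bb1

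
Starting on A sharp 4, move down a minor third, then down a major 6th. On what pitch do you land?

A#4 down a minor third → F##4 (3 semitones).
F##4 down a major sixth → A#3 (9 semitones).

A sharp 3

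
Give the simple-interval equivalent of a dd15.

Take out an octave (7 from the number): 15 − 7 = 8.
Quality carries through unchanged, so the simple form is a doubly diminished octave.

dd8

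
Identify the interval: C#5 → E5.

C to E spans three letter names (C-D-E) — that makes it a third of some quality.
At 3 semitones, C#5→E5 falls one short of a major third: minor.

minor third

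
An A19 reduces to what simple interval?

augmented fifth

Each octave removed subtracts seven from the number: 19 − 14 = 5.
So an augmented nineteenth is 2 octaves plus an augmented fifth. The quality is unchanged.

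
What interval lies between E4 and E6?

perfect 15th

E to E is the same letter name, plus 2 octaves — that makes it a fifteenth of some quality.
The perfect fifteenth spans 24 semitones, and E4 to E6 is exactly 24 semitones — so this is a perfect fifteenth.
(Equivalently, a compound perfect octave: a perfect octave plus an octave.)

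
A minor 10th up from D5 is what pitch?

F6

Counting three letter names plus an octave up from D lands on F.
A minor tenth spans 15 semitones, so from D5 the target pitch is F6.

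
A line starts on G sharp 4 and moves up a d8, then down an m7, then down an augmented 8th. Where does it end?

Up a diminished octave from G#4: G5 (11 semitones up).
Down a minor seventh from G5: A4 (10 semitones down).
An augmented octave down from A4 is Ab3.

A flat 3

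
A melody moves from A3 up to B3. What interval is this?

major second

A to B spans two letter names (A-B), so the interval is some kind of second.
The major second spans 2 semitones, and A3 to B3 is exactly 2 semitones — so this is a major second.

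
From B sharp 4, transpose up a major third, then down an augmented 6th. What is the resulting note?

B#4 up a major third → D##5 (4 semitones).
Down an augmented sixth from D##5: F#4 (10 semitones down).

F sharp 4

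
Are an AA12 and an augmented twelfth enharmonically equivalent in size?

21 semitones (doubly augmented twelfth) vs 20 semitones (augmented twelfth): not equal.

No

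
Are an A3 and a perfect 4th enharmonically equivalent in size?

An augmented third spans 5 semitones, and a perfect fourth also spans 5 semitones — they're enharmonic.

Yes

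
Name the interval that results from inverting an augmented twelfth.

diminished 4th

First reduce the compound augmented twelfth to its simple form, an augmented fifth.
Inverted interval numbers add to nine, so a fifth pairs with a fourth (5 + 4 = 9).
And augmented becomes diminished under inversion, so we get a diminished fourth.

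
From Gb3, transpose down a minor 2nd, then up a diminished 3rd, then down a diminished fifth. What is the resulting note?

Down a minor second from Gb3: F3 (1 semitone down).
Up a diminished third from F3: Abb3 (2 semitones up).
Abb3 down a diminished fifth → Db3 (6 semitones).

Db3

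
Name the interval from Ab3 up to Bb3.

A to B spans two letter names (A-B): a second.
Ab3 to Bb3 is 2 semitones, matching the major second exactly, so the quality is major.

major 2nd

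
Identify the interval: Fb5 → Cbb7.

F to C spans five letter names (F-G-A-B-C), plus an octave — that makes it a twelfth of some quality.
The perfect twelfth is 19 semitones; here we have 18, one semitone narrower: diminished.
(Equivalently, a compound diminished fifth: a diminished fifth plus an octave.)

d12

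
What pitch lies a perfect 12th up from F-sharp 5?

Counting five letter names plus an octave up from F lands on C.
A perfect twelfth spans 19 semitones, so from F#5 the target pitch is C#7.

C-sharp 7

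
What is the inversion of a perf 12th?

P4

First reduce the compound perfect twelfth to its simple form, a perfect fifth.
The rule of nine gives the new number: 9 − 5 = 4, so a fifth becomes a fourth.
Quality inverts too: perfect stays perfect. That makes the inversion a perfect fourth.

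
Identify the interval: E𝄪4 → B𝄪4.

perfect fifth

E to B spans five letter names (E-F-G-A-B): a fifth.
E##4 to B##4 is 7 semitones, matching the perfect fifth exactly, so the quality is perfect.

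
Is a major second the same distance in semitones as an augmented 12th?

2 semitones (major second) vs 20 semitones (augmented twelfth): not equal.

No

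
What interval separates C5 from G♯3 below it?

diminished eleventh

Descending from C5 to G#3 is the same interval as ascending G#3 to C5.
G to C spans four letter names (G-A-B-C), plus an octave — that makes it an eleventh of some quality.
A perfect eleventh would be 17 semitones; G#3 to C5 is 16, one semitone narrower, so the interval is diminished.
(Equivalently, a compound diminished fourth: a diminished fourth plus an octave.)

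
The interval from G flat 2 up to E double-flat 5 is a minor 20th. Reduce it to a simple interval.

Take out 2 octaves (14 from the number): 20 − 14 = 6.
So a minor twentieth is 2 octaves plus a minor sixth. The quality is unchanged.

minor 6th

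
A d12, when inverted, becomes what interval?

A4

First reduce the compound diminished twelfth to its simple form, a diminished fifth.
The rule of nine gives the new number: 9 − 5 = 4, so a fifth becomes a fourth.
And diminished becomes augmented under inversion, so we get an augmented fourth.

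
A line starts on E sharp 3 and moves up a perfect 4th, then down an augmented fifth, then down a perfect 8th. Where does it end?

D 2

Up a perfect fourth from E#3: A#3 (5 semitones up).
Down an augmented fifth from A#3: D3 (8 semitones down).
A perfect octave down from D3 is D2.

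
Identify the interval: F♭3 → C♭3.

perfect fourth

Descending from Fb3 to Cb3 is the same interval as ascending Cb3 to Fb3.
C to F spans four letter names (C-D-E-F): a fourth.
Counting semitones, Cb3→Fb3 is 5, which is the perfect fourth.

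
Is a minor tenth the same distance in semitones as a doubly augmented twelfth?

A minor tenth spans 15 semitones; a doubly augmented twelfth spans 21 semitones. They differ by 6.

No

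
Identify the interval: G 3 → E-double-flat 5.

diminished thirteenth

G to E spans six letter names (G-A-B-C-D-E), plus an octave: a thirteenth.
The major thirteenth is 21 semitones; here we have 19, two semitones narrower: diminished.
(Equivalently, a compound diminished sixth: a diminished sixth plus an octave.)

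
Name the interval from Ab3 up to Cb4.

A to C spans three letter names (A-B-C): a third.
At 3 semitones, Ab3→Cb4 falls one short of a major third: minor.

minor 3rd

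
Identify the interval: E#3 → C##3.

minor third

Descending from E#3 to C##3 is the same interval as ascending C##3 to E#3.
C to E spans three letter names (C-D-E), so the interval is some kind of third.
At 3 semitones, C##3→E#3 falls one short of a major third: minor.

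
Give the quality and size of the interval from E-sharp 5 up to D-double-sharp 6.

E to D spans seven letter names (E-F-G-A-B-C-D) — that makes it a seventh of some quality.
E#5 to D##6 is 11 semitones, matching the major seventh exactly, so the quality is major.

major 7th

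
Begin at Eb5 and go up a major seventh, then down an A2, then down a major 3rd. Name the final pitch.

Abb5

Eb5 up a major seventh → D6 (11 semitones).
D6 down an augmented second → Cb6 (3 semitones).
A major third down from Cb6 is Abb5.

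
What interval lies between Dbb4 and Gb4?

A4

D to G spans four letter names (D-E-F-G): a fourth.
The perfect fourth is 5 semitones; here we have 6, one semitone wider: augmented.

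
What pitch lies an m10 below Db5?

The tenth's letter: D down three letter names plus an octave → B.
A minor tenth is 15 semitones; 15 semitones down from Db5 gives Bb3.

Bb3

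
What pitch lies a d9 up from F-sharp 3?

The ninth's letter: F up two letter names plus an octave → G.
Moving 12 semitones up from F#3 (the size of a diminished ninth) reaches Gb4.

G-flat 4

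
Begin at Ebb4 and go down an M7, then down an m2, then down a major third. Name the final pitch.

Ebb4 down a major seventh → Fbb3 (11 semitones).
Fbb3 down a minor second → Ebb3 (1 semitone).
Down a major third from Ebb3: Cbb3 (4 semitones down).

Cbb3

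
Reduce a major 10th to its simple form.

Each octave removed subtracts seven from the number: 10 − 7 = 3.
So a major tenth is an octave plus a major third. The quality is unchanged.

major third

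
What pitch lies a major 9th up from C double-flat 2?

D double-flat 3

Two letters up from C (plus an octave) reaches D.
A major ninth spans 14 semitones, so from Cbb2 the target pitch is Dbb3.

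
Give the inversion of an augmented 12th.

First reduce the compound augmented twelfth to its simple form, an augmented fifth.
The rule of nine gives the new number: 9 − 5 = 4, so a fifth becomes a fourth.
And augmented becomes diminished under inversion, so we get a diminished fourth.

diminished fourth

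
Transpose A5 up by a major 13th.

Six letters up from A (plus an octave) reaches F.
Moving 21 semitones up from A5 (the size of a major thirteenth) reaches F#7.

F#7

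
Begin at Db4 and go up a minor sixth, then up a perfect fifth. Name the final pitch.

A minor sixth up from Db4 is Bbb4.
Bbb4 up a perfect fifth → Fb5 (7 semitones).

Fb5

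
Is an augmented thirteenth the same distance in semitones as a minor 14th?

Yes

Both span 22 semitones: an augmented thirteenth and a minor fourteenth are the same chromatic distance.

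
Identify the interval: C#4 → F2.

Descending from C#4 to F2 is the same interval as ascending F2 to C#4.
F to C spans five letter names (F-G-A-B-C), plus an octave: a twelfth.
F2 to C#4 spans 20 semitones — one semitone wider than the perfect twelfth (19) — giving an augmented twelfth.
(Equivalently, a compound augmented fifth: an augmented fifth plus an octave.)

augmented 12th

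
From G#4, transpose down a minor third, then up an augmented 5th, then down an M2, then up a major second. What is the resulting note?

B##4

Down a minor third from G#4: E#4 (3 semitones down).
An augmented fifth up from E#4 is B##4.
A major second down from B##4 is A##4.
A major second up from A##4 is B##4.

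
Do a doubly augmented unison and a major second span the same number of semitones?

A doubly augmented unison = 2 semitones = a major second; enharmonically equal.

Yes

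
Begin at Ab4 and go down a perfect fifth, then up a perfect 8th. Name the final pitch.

Ab4 down a perfect fifth → Db4 (7 semitones).
Db4 up a perfect octave → Db5 (12 semitones).

Db5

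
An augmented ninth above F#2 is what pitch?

G##3

The ninth's letter: F up two letter names plus an octave → G.
An augmented ninth is 15 semitones; 15 semitones up from F#2 gives G##3.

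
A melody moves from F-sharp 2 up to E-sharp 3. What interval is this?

major 7th

F to E spans seven letter names (F-G-A-B-C-D-E): a seventh.
F#2 to E#3 is 11 semitones, matching the major seventh exactly, so the quality is major.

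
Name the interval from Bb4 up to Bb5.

perfect octave

B to B is the same letter name, plus an octave: an octave.
Counting semitones, Bb4→Bb5 is 12, which is the perfect octave.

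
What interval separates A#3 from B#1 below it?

Descending from A#3 to B#1 is the same interval as ascending B#1 to A#3.
B to A spans seven letter names (B-C-D-E-F-G-A), plus an octave, so the interval is some kind of fourteenth.
At 22 semitones, B#1→A#3 falls one short of a major fourteenth: minor.
(Equivalently, a compound minor seventh: a minor seventh plus an octave.)

minor 14th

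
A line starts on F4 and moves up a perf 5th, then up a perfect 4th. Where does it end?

F5

F4 up a perfect fifth → C5 (7 semitones).
C5 up a perfect fourth → F5 (5 semitones).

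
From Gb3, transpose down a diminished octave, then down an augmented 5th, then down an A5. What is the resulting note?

Down a diminished octave from Gb3: G2 (11 semitones down).
An augmented fifth down from G2 is Cb2.
Down an augmented fifth from Cb2: Fbb1 (8 semitones down).

Fbb1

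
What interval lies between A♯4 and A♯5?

perfect 8th

A to A is the same letter name, plus an octave, so the interval is some kind of octave.
The perfect octave spans 12 semitones, and A#4 to A#5 is exactly 12 semitones — so this is a perfect octave.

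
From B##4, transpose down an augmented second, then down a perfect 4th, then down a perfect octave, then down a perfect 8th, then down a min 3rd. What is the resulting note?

C##2

Down an augmented second from B##4: A#4 (3 semitones down).
A#4 down a perfect fourth → E#4 (5 semitones).
E#4 down a perfect octave → E#3 (12 semitones).
E#3 down a perfect octave → E#2 (12 semitones).
Down a minor third from E#2: C##2 (3 semitones down).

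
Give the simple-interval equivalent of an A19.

augmented 5th

Take out 2 octaves (14 from the number): 19 − 14 = 5.
So an augmented nineteenth is 2 octaves plus an augmented fifth. The quality is unchanged.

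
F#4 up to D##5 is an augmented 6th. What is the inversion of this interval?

The rule of nine gives the new number: 9 − 6 = 3, so a sixth becomes a third.
And augmented becomes diminished under inversion, so we get a diminished third.

d3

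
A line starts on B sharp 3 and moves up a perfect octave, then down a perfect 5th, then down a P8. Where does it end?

B#3 up a perfect octave → B#4 (12 semitones).
Down a perfect fifth from B#4: E#4 (7 semitones down).
Down a perfect octave from E#4: E#3 (12 semitones down).

E sharp 3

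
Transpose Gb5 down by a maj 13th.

The thirteenth's letter: G down six letter names plus an octave → B.
Moving 21 semitones down from Gb5 (the size of a major thirteenth) reaches Bbb3.

Bbb3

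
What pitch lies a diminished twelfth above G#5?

Five letters up from G (plus an octave) reaches D.
A diminished twelfth is 18 semitones; 18 semitones up from G#5 gives D7.

D7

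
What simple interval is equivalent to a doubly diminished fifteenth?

dd8

Take out an octave (7 from the number): 15 − 7 = 8.
So a doubly diminished fifteenth is an octave plus a doubly diminished octave. The quality is unchanged.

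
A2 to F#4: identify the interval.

M13

A to F spans six letter names (A-B-C-D-E-F), plus an octave, so the interval is some kind of thirteenth.
Counting semitones, A2→F#4 is 21, which is the major thirteenth.
(Equivalently, a compound major sixth: a major sixth plus an octave.)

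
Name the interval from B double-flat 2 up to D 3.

augmented third

B to D spans three letter names (B-C-D), so the interval is some kind of third.
Bbb2 to D3 spans 5 semitones — one semitone wider than the major third (4) — giving an augmented third.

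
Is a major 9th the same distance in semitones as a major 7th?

No

A major ninth is 14 semitones but a major seventh is 11 semitones — different sizes.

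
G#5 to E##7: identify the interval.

augmented thirteenth

G to E spans six letter names (G-A-B-C-D-E), plus an octave — that makes it a thirteenth of some quality.
A major thirteenth would be 21 semitones; G#5 to E##7 is 22, one semitone wider, so the interval is augmented.
(Equivalently, a compound augmented sixth: an augmented sixth plus an octave.)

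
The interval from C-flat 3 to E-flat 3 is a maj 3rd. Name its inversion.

m6

Interval numbers invert to sum to nine: 3 + 6 = 9, so a third inverts to a sixth.
Quality inverts too: major becomes minor. That makes the inversion a minor sixth.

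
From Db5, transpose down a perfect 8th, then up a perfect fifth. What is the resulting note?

Ab4

Db5 down a perfect octave → Db4 (12 semitones).
Db4 up a perfect fifth → Ab4 (7 semitones).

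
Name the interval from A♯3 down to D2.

Descending from A#3 to D2 is the same interval as ascending D2 to A#3.
D to A spans five letter names (D-E-F-G-A), plus an octave — that makes it a twelfth of some quality.
A perfect twelfth would be 19 semitones; D2 to A#3 is 20, one semitone wider, so the interval is augmented.
(Equivalently, a compound augmented fifth: an augmented fifth plus an octave.)

augmented twelfth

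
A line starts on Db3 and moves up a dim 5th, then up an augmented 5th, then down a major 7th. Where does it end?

Db3 up a diminished fifth → Abb3 (6 semitones).
An augmented fifth up from Abb3 is Eb4.
Eb4 down a major seventh → Fb3 (11 semitones).

Fb3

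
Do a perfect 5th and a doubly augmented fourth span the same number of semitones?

Yes

A perfect fifth spans 7 semitones, and a doubly augmented fourth also spans 7 semitones — they're enharmonic.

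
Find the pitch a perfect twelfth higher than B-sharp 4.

Counting five letter names plus an octave up from B lands on F.
A perfect twelfth is 19 semitones; 19 semitones up from B#4 gives F##6.

F-double-sharp 6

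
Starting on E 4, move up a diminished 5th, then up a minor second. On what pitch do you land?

E4 up a diminished fifth → Bb4 (6 semitones).
A minor second up from Bb4 is Cb5.

C flat 5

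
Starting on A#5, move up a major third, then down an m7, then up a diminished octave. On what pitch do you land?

A#5 up a major third → C##6 (4 semitones).
A minor seventh down from C##6 is D##5.
D##5 up a diminished octave → D#6 (11 semitones).

D#6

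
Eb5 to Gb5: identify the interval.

minor third

E to G spans three letter names (E-F-G) — that makes it a third of some quality.
At 3 semitones, Eb5→Gb5 falls one short of a major third: minor.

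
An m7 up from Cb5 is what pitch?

Bbb5

Counting seven letter names up from C lands on B.
A minor seventh is 10 semitones; 10 semitones up from Cb5 gives Bbb5.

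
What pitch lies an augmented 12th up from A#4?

Five letters up from A (plus an octave) reaches E.
An augmented twelfth is 20 semitones; 20 semitones up from A#4 gives E##6.

E##6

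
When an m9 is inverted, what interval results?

major 7th

First reduce the compound minor ninth to its simple form, a minor second.
Inverted interval numbers add to nine, so a second pairs with a seventh (2 + 7 = 9).
Quality inverts too: minor becomes major. That makes the inversion a major seventh.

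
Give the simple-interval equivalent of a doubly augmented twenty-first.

doubly augmented seventh

Each octave removed subtracts seven from the number: 21 − 14 = 7.
Quality carries through unchanged, so the simple form is a doubly augmented seventh.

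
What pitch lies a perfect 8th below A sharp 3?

A sharp 2

The letter stays A (same as the start), shifted an octave down.
A perfect octave spans 12 semitones, so from A#3 the target pitch is A#2.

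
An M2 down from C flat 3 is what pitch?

Counting two letter names down from C lands on B.
Moving 2 semitones down from Cb3 (the size of a major second) reaches Bbb2.

B double-flat 2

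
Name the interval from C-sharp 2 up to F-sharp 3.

C to F spans four letter names (C-D-E-F), plus an octave: an eleventh.
Counting semitones, C#2→F#3 is 17, which is the perfect eleventh.
(Equivalently, a compound perfect fourth: a perfect fourth plus an octave.)

perfect eleventh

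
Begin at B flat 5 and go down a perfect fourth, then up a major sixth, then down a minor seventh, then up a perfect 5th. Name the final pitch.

Down a perfect fourth from Bb5: F5 (5 semitones down).
A major sixth up from F5 is D6.
Down a minor seventh from D6: E5 (10 semitones down).
A perfect fifth up from E5 is B5.

B 5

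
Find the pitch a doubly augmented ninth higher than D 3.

E double-sharp 4

Counting two letter names plus an octave up from D lands on E.
Moving 16 semitones up from D3 (the size of a doubly augmented ninth) reaches E##4.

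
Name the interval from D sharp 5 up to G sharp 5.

D to G spans four letter names (D-E-F-G): a fourth.
The perfect fourth spans 5 semitones, and D#5 to G#5 is exactly 5 semitones — so this is a perfect fourth.

perfect fourth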